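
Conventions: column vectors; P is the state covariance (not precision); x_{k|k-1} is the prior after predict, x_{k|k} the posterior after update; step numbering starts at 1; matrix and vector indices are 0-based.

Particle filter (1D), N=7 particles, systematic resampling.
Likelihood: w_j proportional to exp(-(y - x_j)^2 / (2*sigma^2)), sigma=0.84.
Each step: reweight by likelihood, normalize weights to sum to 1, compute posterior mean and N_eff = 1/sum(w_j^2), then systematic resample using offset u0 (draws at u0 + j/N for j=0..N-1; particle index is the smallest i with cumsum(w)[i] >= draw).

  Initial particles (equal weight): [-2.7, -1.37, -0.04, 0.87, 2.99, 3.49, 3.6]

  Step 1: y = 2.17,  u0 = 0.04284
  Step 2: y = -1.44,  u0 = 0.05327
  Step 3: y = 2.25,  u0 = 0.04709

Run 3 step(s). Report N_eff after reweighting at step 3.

step 1: w=[0.0000, 0.0001, 0.0212, 0.2040, 0.4195, 0.1965, 0.1586]  mean=2.6879  Neff=3.5479  idx=[3, 3, 4, 4, 4, 5, 6]
step 2: w=[0.5000, 0.5000, 0.0000, 0.0000, 0.0000, 0.0000, 0.0000]  mean=0.8701  Neff=2.0002  idx=[0, 0, 0, 0, 1, 1, 1]
step 3: w=[0.1429, 0.1429, 0.1429, 0.1429, 0.1429, 0.1429, 0.1429]  mean=0.8700  Neff=7.0000  idx=[0, 1, 2, 3, 4, 5, 6]

N_eff = 7.0000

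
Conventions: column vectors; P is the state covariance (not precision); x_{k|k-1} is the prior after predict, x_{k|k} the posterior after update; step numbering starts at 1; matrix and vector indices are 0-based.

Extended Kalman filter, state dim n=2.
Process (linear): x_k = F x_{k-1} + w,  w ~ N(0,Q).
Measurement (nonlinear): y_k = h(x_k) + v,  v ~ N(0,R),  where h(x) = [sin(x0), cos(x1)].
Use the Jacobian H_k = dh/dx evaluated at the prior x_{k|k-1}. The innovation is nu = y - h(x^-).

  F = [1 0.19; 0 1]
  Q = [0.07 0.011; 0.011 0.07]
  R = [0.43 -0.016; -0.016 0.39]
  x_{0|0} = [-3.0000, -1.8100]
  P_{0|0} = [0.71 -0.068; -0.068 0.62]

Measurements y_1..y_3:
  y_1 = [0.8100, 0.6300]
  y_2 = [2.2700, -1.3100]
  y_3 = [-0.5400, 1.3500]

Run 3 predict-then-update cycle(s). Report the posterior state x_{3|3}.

x_post = [-5.2785, -1.4314]

step 1: x^-=[-3.3439, -1.8100]  P^-=[0.7765 0.0608; 0.0608 0.6900]  H_jac=[-0.9796 0.0000; 0.0000 0.9715]  S=[1.1752 -0.0739; -0.0739 1.0413]  K=[-0.6466 0.0109; -0.0103 0.6431]  nu=[0.6091, 0.8669]  x^+=[-3.7283, -1.2588]  P^+=[0.2840 0.0150; 0.0150 0.2583]
step 2: x^-=[-3.9675, -1.2588]  P^-=[0.3690 0.0751; 0.0751 0.3283]  H_jac=[-0.6779 0.0000; 0.0000 0.9517]  S=[0.5996 -0.0644; -0.0644 0.6874]  K=[-0.4102 0.0655; -0.0364 0.4512]  nu=[1.5348, -1.6170]  x^+=[-4.7030, -2.0442]  P^+=[0.2617 0.0337; 0.0337 0.1855]
step 3: x^-=[-5.0914, -2.0442]  P^-=[0.3513 0.0800; 0.0800 0.2555]  H_jac=[0.3700 0.0000; 0.0000 0.8900]  S=[0.4781 0.0103; 0.0103 0.5924]  K=[0.2693 0.1155; 0.0536 0.3829]  nu=[-1.4690, 1.8059]  x^+=[-5.2785, -1.4314]  P^+=[0.3080 0.0458; 0.0458 0.1668]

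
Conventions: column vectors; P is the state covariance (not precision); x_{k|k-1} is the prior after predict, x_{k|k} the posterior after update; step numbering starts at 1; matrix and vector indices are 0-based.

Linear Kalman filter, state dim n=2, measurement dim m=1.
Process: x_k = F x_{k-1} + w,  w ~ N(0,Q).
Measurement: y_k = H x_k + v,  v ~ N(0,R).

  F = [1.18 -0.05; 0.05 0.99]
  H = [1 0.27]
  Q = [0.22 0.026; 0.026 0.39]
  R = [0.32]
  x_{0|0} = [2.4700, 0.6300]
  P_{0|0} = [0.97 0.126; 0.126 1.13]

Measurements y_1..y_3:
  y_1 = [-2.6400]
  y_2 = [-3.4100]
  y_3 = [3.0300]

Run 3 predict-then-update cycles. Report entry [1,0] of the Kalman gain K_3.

step 1: x^-=[2.8831, 0.7472]  P^-=[1.5586 0.1742; 0.1742 1.5124]  S=[2.0829]  K=[0.7709; 0.2797]  nu=[-5.7248]  x^+=[-1.5299, -0.8539]  P^+=[0.3209 -0.2749; -0.2749 1.3495]
step 2: x^-=[-1.7626, -0.9218]  P^-=[0.7026 -0.3423; -0.3423 1.6862]  S=[0.9607]  K=[0.6352; 0.1176]  nu=[-1.3985]  x^+=[-2.6509, -1.0863]  P^+=[0.3150 -0.4141; -0.4141 1.6729]
step 3: x^-=[-3.0737, -1.2080]  P^-=[0.7117 -0.5209; -0.5209 1.9894]  S=[0.8955]  K=[0.6377; 0.0182]  nu=[6.4299]  x^+=[1.0269, -1.0912]  P^+=[0.3475 -0.5313; -0.5313 1.9892]

K[1,0] = 0.0182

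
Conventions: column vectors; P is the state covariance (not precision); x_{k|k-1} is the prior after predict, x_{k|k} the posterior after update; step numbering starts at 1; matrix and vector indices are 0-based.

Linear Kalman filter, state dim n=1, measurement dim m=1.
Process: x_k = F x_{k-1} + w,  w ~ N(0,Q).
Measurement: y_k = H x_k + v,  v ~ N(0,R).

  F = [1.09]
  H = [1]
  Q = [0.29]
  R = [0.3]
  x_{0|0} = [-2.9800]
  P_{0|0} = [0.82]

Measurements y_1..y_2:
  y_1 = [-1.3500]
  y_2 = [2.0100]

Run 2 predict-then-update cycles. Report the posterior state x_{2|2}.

step 1: x^-=[-3.2482]  P^-=[1.2642]  S=[1.5642]  K=[0.8082]  nu=[1.8982]  x^+=[-1.7140]  P^+=[0.2425]
step 2: x^-=[-1.8683]  P^-=[0.5781]  S=[0.8781]  K=[0.6583]  nu=[3.8783]  x^+=[0.6849]  P^+=[0.1975]

x_post = [0.6849]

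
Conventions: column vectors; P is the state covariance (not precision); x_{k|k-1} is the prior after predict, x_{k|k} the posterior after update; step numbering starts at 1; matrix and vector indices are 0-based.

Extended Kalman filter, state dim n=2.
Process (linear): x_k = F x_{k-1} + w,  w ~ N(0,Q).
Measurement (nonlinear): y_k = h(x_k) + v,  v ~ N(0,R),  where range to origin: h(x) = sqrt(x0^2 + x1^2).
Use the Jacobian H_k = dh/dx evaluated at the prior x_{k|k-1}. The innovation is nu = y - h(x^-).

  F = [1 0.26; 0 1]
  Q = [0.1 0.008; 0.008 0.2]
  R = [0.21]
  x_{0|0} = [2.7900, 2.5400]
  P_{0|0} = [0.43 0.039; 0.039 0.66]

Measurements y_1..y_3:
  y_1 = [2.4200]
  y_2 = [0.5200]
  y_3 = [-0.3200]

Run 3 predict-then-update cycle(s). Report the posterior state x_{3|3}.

x_post = [0.6069, -0.1488]

step 1: x^-=[3.4504, 2.5400]  P^-=[0.5949 0.2186; 0.2186 0.8600]  H_jac=[0.8053 0.5928]  S=[1.1068]  K=[0.5499; 0.6197]  nu=[-1.8645]  x^+=[2.4250, 1.3846]  P^+=[0.2602 -0.1586; -0.1586 0.4350]
step 2: x^-=[2.7850, 1.3846]  P^-=[0.3071 -0.0375; -0.0375 0.6350]  H_jac=[0.8954 0.4452]  S=[0.5522]  K=[0.4678; 0.4511]  nu=[-2.5902]  x^+=[1.5734, 0.2161]  P^+=[0.1863 -0.1540; -0.1540 0.5226]
step 3: x^-=[1.6296, 0.2161]  P^-=[0.2415 -0.0101; -0.0101 0.7226]  H_jac=[0.9913 0.1315]  S=[0.4572]  K=[0.5208; 0.1858]  nu=[-1.9639]  x^+=[0.6069, -0.1488]  P^+=[0.1175 -0.0544; -0.0544 0.7068]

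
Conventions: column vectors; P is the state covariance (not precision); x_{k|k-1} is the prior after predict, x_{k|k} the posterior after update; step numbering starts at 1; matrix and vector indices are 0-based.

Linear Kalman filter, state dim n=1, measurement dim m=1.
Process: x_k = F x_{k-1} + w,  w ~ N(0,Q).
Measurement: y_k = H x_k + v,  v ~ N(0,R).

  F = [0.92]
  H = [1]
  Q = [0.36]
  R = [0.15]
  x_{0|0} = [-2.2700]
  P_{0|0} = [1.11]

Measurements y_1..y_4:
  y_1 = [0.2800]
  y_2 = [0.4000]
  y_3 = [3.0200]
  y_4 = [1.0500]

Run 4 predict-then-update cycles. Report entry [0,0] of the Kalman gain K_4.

K[0,0] = 0.7523

step 1: x^-=[-2.0884]  P^-=[1.2995]  S=[1.4495]  K=[0.8965]  nu=[2.3684]  x^+=[0.0349]  P^+=[0.1345]
step 2: x^-=[0.0321]  P^-=[0.4738]  S=[0.6238]  K=[0.7595]  nu=[0.3679]  x^+=[0.3115]  P^+=[0.1139]
step 3: x^-=[0.2866]  P^-=[0.4564]  S=[0.6064]  K=[0.7527]  nu=[2.7334]  x^+=[2.3439]  P^+=[0.1129]
step 4: x^-=[2.1564]  P^-=[0.4556]  S=[0.6056]  K=[0.7523]  nu=[-1.1064]  x^+=[1.3241]  P^+=[0.1128]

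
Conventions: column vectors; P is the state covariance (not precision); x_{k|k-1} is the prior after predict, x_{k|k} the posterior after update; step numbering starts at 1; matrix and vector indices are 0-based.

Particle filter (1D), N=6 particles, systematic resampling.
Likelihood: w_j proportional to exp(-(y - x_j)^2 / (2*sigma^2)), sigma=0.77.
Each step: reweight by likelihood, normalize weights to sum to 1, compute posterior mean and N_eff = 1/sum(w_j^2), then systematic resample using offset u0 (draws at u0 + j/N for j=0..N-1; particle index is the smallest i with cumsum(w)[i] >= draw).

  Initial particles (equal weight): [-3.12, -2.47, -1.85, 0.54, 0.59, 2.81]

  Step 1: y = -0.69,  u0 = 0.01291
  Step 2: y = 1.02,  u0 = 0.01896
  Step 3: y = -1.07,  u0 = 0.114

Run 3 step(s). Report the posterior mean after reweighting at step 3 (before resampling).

post_mean = 0.5552

step 1: w=[0.0074, 0.0745, 0.3465, 0.3009, 0.2707, 0.0000]  mean=-0.5258  Neff=3.4547  idx=[1, 2, 2, 3, 3, 4]
step 2: w=[0.0000, 0.0004, 0.0004, 0.3288, 0.3288, 0.3416]  mean=0.5552  Neff=3.0037  idx=[3, 3, 4, 4, 5, 5]
step 3: w=[0.1741, 0.1741, 0.1741, 0.1741, 0.1517, 0.1517]  mean=0.5552  Neff=5.9759  idx=[0, 1, 2, 3, 4, 5]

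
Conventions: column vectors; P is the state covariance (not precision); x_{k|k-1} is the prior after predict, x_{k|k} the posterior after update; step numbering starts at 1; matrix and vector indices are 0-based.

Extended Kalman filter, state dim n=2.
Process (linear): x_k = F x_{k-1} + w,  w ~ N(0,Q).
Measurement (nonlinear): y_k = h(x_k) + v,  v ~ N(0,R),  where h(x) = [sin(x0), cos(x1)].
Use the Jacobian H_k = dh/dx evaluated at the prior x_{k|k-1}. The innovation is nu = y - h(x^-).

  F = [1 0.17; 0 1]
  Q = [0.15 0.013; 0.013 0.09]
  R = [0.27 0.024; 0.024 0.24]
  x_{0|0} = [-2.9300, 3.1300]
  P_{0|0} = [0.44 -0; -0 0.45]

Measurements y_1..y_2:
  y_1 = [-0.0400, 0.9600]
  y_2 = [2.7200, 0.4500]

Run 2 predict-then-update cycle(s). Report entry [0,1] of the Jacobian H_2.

step 1: x^-=[-2.3979, 3.1300]  P^-=[0.6030 0.0895; 0.0895 0.5400]  H_jac=[-0.7360 0.0000; 0.0000 -0.0116]  S=[0.5966 0.0248; 0.0248 0.2401]  K=[-0.7469 0.0727; -0.1098 -0.0147]  nu=[0.6370, 1.9599]  x^+=[-2.7311, 3.0312]  P^+=[0.2716 0.0408; 0.0408 0.5327]
step 2: x^-=[-2.2158, 3.0312]  P^-=[0.4509 0.1443; 0.1443 0.6227]  H_jac=[-0.6012 0.0000; 0.0000 -0.1102]  S=[0.4330 0.0336; 0.0336 0.2476]  K=[-0.6277 0.0209; -0.1808 -0.2527]  nu=[3.5191, 1.4439]  x^+=[-4.3946, 2.0300]  P^+=[0.2811 0.0913; 0.0913 0.5896]

H_jac[0,1] = 0.0000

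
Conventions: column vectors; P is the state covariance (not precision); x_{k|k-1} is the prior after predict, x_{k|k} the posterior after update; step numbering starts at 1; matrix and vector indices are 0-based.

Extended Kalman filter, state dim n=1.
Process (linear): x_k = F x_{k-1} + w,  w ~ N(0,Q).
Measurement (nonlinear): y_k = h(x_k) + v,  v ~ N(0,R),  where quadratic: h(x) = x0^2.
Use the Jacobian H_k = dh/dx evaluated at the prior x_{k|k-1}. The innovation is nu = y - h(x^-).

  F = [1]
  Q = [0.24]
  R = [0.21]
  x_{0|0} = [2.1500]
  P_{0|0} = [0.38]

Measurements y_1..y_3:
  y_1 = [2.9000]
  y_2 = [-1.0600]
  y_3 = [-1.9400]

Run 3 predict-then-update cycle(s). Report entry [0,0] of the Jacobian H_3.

step 1: x^-=[2.1500]  P^-=[0.6200]  H_jac=[4.3000]  S=[11.6738]  K=[0.2284]  nu=[-1.7225]  x^+=[1.7566]  P^+=[0.0112]
step 2: x^-=[1.7566]  P^-=[0.2512]  H_jac=[3.5132]  S=[3.3100]  K=[0.2666]  nu=[-4.1457]  x^+=[0.6515]  P^+=[0.0159]
step 3: x^-=[0.6515]  P^-=[0.2559]  H_jac=[1.3029]  S=[0.6445]  K=[0.5174]  nu=[-2.3644]  x^+=[-0.5719]  P^+=[0.0834]

H_jac[0,0] = 1.3029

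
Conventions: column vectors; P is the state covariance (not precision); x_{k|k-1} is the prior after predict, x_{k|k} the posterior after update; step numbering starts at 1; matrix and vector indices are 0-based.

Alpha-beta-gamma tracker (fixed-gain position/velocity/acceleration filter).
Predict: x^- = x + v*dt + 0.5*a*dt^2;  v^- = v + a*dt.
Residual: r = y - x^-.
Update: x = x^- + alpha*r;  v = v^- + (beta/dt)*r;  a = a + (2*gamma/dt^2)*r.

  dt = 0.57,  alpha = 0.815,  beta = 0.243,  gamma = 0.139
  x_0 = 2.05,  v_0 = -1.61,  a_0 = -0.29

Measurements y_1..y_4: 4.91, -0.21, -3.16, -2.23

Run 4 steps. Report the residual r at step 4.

step 1: x_pred=1.0852  r=3.8248  x^+=4.2024  v^+=-0.1447  a^+=2.9827
step 2: x_pred=4.6045  r=-4.8145  x^+=0.6807  v^+=-0.4971  a^+=-1.1368
step 3: x_pred=0.2127  r=-3.3727  x^+=-2.5361  v^+=-2.5829  a^+=-4.0226
step 4: x_pred=-4.6618  r=2.4318  x^+=-2.6799  v^+=-3.8391  a^+=-1.9419

resid = 2.4318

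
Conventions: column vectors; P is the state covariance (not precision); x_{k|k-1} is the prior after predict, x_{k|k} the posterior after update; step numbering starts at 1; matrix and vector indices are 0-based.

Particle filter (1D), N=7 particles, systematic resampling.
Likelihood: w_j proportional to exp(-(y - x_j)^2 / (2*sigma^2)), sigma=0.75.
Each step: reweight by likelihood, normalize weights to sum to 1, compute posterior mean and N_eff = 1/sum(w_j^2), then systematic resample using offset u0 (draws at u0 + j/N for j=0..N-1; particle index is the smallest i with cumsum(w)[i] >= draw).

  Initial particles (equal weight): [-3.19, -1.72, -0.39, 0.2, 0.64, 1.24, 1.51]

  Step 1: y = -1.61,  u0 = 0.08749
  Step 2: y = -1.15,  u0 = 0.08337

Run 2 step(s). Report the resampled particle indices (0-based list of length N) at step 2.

resampled_idx = [0, 1, 2, 3, 4, 5, 6]

step 1: w=[0.0760, 0.6915, 0.1861, 0.0380, 0.0078, 0.0005, 0.0001]  mean=-1.4909  Neff=1.9229  idx=[1, 1, 1, 1, 1, 2, 2]
step 2: w=[0.1516, 0.1516, 0.1516, 0.1516, 0.1516, 0.1211, 0.1211]  mean=-1.3979  Neff=6.9355  idx=[0, 1, 2, 3, 4, 5, 6]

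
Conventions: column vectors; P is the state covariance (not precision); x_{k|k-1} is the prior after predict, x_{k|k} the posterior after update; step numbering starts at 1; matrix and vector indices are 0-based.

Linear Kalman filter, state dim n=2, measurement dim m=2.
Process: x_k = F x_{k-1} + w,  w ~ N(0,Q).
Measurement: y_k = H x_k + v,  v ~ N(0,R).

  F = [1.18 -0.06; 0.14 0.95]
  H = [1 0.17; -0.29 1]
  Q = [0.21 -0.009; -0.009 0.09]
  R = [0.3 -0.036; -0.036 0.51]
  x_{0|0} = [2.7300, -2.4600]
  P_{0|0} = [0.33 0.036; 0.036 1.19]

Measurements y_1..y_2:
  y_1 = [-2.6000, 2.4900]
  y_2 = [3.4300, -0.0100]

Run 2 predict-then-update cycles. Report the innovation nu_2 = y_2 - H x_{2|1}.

step 1: x^-=[3.3690, -1.9548]  P^-=[0.6687 0.0177; 0.0177 1.1800]  S=[1.0088 -0.0124; -0.0124 1.7360]  K=[0.6646 -0.0967; 0.2248 0.6784]  nu=[-5.6367, 5.4218]  x^+=[-0.9017, 0.4562]  P^+=[0.2052 -0.0137; -0.0137 0.3339]
step 2: x^-=[-1.0914, 0.3071]  P^-=[0.4989 -0.0094; -0.0094 0.3917]  S=[0.8070 -0.1230; -0.1230 0.9491]  K=[0.6034 -0.0841; 0.1369 0.4333]  nu=[4.4692, -0.6336]  x^+=[1.6585, 0.6444]  P^+=[0.1859 -0.0107; -0.0107 0.2130]

innov = [4.4692, -0.6336]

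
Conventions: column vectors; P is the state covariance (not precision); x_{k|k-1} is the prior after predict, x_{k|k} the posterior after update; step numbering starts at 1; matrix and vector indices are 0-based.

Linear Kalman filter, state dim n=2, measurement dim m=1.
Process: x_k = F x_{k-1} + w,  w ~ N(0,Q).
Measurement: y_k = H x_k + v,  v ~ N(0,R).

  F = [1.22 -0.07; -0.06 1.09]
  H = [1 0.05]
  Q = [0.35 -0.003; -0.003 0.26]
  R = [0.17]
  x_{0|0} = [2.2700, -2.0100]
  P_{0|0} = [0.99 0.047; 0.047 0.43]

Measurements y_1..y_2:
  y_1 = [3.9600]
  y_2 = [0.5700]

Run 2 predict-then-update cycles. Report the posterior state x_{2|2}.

step 1: x^-=[2.9101, -2.3271]  P^-=[1.8176 -0.0456; -0.0456 0.7683]  S=[1.9850]  K=[0.9145; -0.0036]  nu=[1.1663]  x^+=[3.9767, -2.3313]  P^+=[0.1574 -0.0390; -0.0390 0.7683]
step 2: x^-=[5.0147, -2.7797]  P^-=[0.5947 -0.1252; -0.1252 1.1785]  S=[0.7552]  K=[0.7793; -0.0878]  nu=[-4.3058]  x^+=[1.6594, -2.4018]  P^+=[0.1362 -0.0736; -0.0736 1.1726]

x_post = [1.6594, -2.4018]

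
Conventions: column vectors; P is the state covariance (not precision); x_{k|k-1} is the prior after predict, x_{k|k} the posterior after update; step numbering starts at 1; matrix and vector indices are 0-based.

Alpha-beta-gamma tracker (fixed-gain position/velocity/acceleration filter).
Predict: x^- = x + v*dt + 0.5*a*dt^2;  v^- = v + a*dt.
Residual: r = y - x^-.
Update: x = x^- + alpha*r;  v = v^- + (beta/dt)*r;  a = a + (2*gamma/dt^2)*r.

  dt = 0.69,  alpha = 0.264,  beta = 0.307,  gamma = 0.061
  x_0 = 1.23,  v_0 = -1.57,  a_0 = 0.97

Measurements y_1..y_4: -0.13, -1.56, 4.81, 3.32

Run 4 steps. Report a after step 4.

step 1: x_pred=0.3776  r=-0.5076  x^+=0.2436  v^+=-1.1265  a^+=0.8399
step 2: x_pred=-0.3338  r=-1.2262  x^+=-0.6575  v^+=-1.0926  a^+=0.5257
step 3: x_pred=-1.2862  r=6.0962  x^+=0.3232  v^+=1.9825  a^+=2.0879
step 4: x_pred=2.1881  r=1.1319  x^+=2.4869  v^+=3.9268  a^+=2.3779

a_post = 2.3779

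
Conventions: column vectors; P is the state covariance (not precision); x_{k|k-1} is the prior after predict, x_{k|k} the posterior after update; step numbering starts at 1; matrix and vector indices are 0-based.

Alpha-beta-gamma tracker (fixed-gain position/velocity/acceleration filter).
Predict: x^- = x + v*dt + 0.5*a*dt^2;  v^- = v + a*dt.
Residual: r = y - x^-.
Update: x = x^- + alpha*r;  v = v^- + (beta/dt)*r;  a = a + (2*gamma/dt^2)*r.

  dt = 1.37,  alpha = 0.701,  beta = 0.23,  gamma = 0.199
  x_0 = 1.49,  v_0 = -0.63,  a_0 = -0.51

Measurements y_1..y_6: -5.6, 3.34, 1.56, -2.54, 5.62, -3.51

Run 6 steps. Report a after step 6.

a_post = -0.9923

step 1: x_pred=0.1483  r=-5.7483  x^+=-3.8813  v^+=-2.2937  a^+=-1.7289
step 2: x_pred=-8.6462  r=11.9862  x^+=-0.2439  v^+=-2.6501  a^+=0.8128
step 3: x_pred=-3.1118  r=4.6718  x^+=0.1631  v^+=-0.7523  a^+=1.8034
step 4: x_pred=0.8249  r=-3.3649  x^+=-1.5339  v^+=1.1535  a^+=1.0899
step 5: x_pred=1.0692  r=4.5508  x^+=4.2593  v^+=3.4106  a^+=2.0549
step 6: x_pred=10.8603  r=-14.3703  x^+=0.7867  v^+=3.8133  a^+=-0.9923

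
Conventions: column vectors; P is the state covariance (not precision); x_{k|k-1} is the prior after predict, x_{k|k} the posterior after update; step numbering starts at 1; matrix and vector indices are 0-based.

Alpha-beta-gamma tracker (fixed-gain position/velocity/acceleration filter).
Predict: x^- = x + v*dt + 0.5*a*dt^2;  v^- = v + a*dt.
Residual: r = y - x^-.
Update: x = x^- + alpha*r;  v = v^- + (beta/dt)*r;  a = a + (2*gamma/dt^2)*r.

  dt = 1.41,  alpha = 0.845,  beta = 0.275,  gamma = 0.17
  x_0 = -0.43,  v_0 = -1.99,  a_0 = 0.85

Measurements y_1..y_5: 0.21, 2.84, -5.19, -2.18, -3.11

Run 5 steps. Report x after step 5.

step 1: x_pred=-2.3910  r=2.6010  x^+=-0.1931  v^+=-0.2842  a^+=1.2948
step 2: x_pred=0.6932  r=2.1468  x^+=2.5072  v^+=1.9602  a^+=1.6619
step 3: x_pred=6.9231  r=-12.1131  x^+=-3.3125  v^+=1.9410  a^+=-0.4096
step 4: x_pred=-0.9828  r=-1.1972  x^+=-1.9944  v^+=1.1300  a^+=-0.6144
step 5: x_pred=-1.0119  r=-2.0981  x^+=-2.7848  v^+=-0.1455  a^+=-0.9732

x_post = -2.7848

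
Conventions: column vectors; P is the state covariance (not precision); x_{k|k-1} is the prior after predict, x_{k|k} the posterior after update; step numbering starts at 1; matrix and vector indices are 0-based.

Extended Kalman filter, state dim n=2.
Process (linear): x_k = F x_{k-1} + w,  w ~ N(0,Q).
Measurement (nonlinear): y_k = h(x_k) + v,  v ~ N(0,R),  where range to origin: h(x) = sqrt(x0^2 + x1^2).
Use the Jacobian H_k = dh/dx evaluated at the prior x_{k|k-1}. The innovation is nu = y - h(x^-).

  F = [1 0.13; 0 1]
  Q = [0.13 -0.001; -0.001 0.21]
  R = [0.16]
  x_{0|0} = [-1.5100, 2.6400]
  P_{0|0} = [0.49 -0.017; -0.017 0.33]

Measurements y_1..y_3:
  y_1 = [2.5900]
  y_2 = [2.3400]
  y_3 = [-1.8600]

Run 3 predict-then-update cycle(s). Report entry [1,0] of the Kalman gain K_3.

K[1,0] = 0.7054

step 1: x^-=[-1.1668, 2.6400]  P^-=[0.6212 0.0249; 0.0249 0.5400]  H_jac=[-0.4042 0.9146]  S=[0.6948]  K=[-0.3286; 0.6963]  nu=[-0.2964]  x^+=[-1.0694, 2.4336]  P^+=[0.5461 0.1839; 0.1839 0.2031]
step 2: x^-=[-0.7530, 2.4336]  P^-=[0.7274 0.2093; 0.2093 0.4131]  H_jac=[-0.2956 0.9553]  S=[0.4823]  K=[-0.0313; 0.6899]  nu=[-0.2075]  x^+=[-0.7466, 2.2905]  P^+=[0.7269 0.2197; 0.2197 0.1835]
step 3: x^-=[-0.4488, 2.2905]  P^-=[0.9171 0.2425; 0.2425 0.3935]  H_jac=[-0.1923 0.9813]  S=[0.4813]  K=[0.1281; 0.7054]  nu=[-4.1941]  x^+=[-0.9862, -0.6680]  P^+=[0.9092 0.1990; 0.1990 0.1540]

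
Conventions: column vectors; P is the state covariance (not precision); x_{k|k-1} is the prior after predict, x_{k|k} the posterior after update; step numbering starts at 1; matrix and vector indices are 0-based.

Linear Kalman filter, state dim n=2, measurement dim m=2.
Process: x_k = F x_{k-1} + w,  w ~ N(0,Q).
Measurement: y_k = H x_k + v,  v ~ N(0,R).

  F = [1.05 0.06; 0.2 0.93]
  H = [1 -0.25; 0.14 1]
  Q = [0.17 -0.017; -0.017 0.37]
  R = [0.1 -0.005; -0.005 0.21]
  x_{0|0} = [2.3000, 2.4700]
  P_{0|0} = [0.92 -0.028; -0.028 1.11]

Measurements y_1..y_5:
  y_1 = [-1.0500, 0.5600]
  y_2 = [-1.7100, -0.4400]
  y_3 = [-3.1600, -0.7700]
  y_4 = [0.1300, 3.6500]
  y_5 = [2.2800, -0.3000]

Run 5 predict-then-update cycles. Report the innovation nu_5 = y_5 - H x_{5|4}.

step 1: x^-=[2.5632, 2.7571]  P^-=[1.1848 0.2105; 0.2105 1.3564]  S=[1.2643 0.0249; 0.0249 1.6486]  K=[0.8912 0.2148; -0.1183 0.8424]  nu=[-2.9239, -2.5559]  x^+=[-0.5918, 0.9498]  P^+=[0.0949 0.0274; 0.0274 0.1737]
step 2: x^-=[-0.5644, 0.7649]  P^-=[0.2787 0.0397; 0.0397 0.5342]  S=[0.3922 -0.0612; -0.0612 0.7608]  K=[0.7103 0.1606; -0.1302 0.6990]  nu=[-0.9543, -1.1259]  x^+=[-1.4232, 0.1022]  P^+=[0.0751 0.0197; 0.0197 0.1447]
step 3: x^-=[-1.4882, -0.1896]  P^-=[0.2558 0.0263; 0.0263 0.5055]  S=[0.3743 -0.0702; -0.0702 0.7278]  K=[0.6945 0.1523; -0.1387 0.6862]  nu=[-1.7192, -0.3720]  x^+=[-2.7389, -0.2064]  P^+=[0.0733 0.0183; 0.0183 0.1422]
step 4: x^-=[-2.8882, -0.7397]  P^-=[0.2536 0.0244; 0.0244 0.5027]  S=[0.3728 -0.0717; -0.0717 0.7245]  K=[0.6929 0.1512; -0.1401 0.6847]  nu=[2.8333, 4.7941]  x^+=[-0.2004, 2.1459]  P^+=[0.0730 0.0181; 0.0181 0.1420]
step 5: x^-=[-0.0816, 1.9556]  P^-=[0.2533 0.0241; 0.0241 0.5024]  S=[0.3727 -0.0719; -0.0719 0.7241]  K=[0.6927 0.1510; -0.1403 0.6846]  nu=[2.8505, -2.2442]  x^+=[1.5540, 0.0193]  P^+=[0.0730 0.0180; 0.0180 0.1419]

innov = [2.8505, -2.2442]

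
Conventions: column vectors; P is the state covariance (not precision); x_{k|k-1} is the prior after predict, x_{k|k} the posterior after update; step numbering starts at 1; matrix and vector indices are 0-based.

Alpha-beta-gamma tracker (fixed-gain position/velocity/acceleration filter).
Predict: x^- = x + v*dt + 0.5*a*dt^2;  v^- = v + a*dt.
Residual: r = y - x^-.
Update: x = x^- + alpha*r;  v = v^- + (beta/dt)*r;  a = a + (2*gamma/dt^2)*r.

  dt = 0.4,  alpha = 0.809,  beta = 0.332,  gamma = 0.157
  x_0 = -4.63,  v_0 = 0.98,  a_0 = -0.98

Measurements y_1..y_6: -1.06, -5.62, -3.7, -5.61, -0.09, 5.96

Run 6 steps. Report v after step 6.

step 1: x_pred=-4.3164  r=3.2564  x^+=-1.6820  v^+=3.2908  a^+=5.4107
step 2: x_pred=0.0672  r=-5.6872  x^+=-4.5337  v^+=0.7347  a^+=-5.7505
step 3: x_pred=-4.6999  r=0.9999  x^+=-3.8910  v^+=-0.7356  a^+=-3.7882
step 4: x_pred=-4.4883  r=-1.1217  x^+=-5.3957  v^+=-3.1819  a^+=-5.9896
step 5: x_pred=-7.1477  r=7.0577  x^+=-1.4380  v^+=0.2802  a^+=7.8611
step 6: x_pred=-0.6971  r=6.6571  x^+=4.6885  v^+=8.9500  a^+=20.9256

v_post = 8.9500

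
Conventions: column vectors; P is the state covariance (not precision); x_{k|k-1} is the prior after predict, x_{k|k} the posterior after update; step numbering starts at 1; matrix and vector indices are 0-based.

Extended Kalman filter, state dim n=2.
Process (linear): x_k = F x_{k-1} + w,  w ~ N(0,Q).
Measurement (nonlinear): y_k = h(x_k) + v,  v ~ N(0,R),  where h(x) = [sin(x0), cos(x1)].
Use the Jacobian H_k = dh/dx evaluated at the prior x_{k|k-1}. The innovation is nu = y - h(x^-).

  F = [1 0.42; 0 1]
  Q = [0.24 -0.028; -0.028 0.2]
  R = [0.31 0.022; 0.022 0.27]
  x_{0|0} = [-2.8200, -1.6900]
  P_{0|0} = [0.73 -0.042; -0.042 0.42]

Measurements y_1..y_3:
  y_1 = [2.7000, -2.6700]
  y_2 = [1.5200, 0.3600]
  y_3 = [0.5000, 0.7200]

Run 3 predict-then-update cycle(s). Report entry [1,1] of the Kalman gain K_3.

K[1,1] = -0.6845

step 1: x^-=[-3.5298, -1.6900]  P^-=[1.0088 0.1064; 0.1064 0.6200]  H_jac=[-0.9256 0.0000; 0.0000 0.9929]  S=[1.1743 -0.0758; -0.0758 0.8812]  K=[-0.7918 0.0518; -0.0390 0.6952]  nu=[2.3215, -2.5511]  x^+=[-5.5001, -3.5541]  P^+=[0.2640 -0.0035; -0.0035 0.1882]
step 2: x^-=[-6.9928, -3.5541]  P^-=[0.5343 0.0476; 0.0476 0.3882]  H_jac=[0.7586 0.0000; 0.0000 -0.4009]  S=[0.6174 0.0075; 0.0075 0.3324]  K=[0.6573 -0.0723; 0.0642 -0.4696]  nu=[2.1716, 1.2761]  x^+=[-5.6578, -4.0140]  P^+=[0.2665 0.0126; 0.0126 0.3128]
step 3: x^-=[-7.3437, -4.0140]  P^-=[0.5723 0.1160; 0.1160 0.5128]  H_jac=[0.4885 0.0000; 0.0000 -0.7659]  S=[0.4465 -0.0214; -0.0214 0.5708]  K=[0.6196 -0.1324; 0.0941 -0.6845]  nu=[1.3726, 1.3630]  x^+=[-6.6736, -4.8179]  P^+=[0.3873 0.0289; 0.0289 0.2386]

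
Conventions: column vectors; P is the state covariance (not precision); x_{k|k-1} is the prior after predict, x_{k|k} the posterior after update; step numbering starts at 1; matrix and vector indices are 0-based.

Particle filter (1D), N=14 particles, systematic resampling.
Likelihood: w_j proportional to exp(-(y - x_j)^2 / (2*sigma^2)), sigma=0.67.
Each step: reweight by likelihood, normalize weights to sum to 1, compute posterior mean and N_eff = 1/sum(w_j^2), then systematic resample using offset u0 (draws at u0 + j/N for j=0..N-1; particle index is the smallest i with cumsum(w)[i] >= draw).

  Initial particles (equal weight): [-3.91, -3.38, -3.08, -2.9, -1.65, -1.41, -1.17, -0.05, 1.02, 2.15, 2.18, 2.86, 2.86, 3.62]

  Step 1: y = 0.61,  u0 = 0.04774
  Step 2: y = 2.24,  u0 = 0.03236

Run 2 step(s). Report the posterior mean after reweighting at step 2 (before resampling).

post_mean = 1.4696

step 1: w=[0.0000, 0.0000, 0.0000, 0.0000, 0.0021, 0.0065, 0.0180, 0.3775, 0.5085, 0.0437, 0.0394, 0.0022, 0.0022, 0.0000]  mean=0.6585  Neff=2.4698  idx=[7, 7, 7, 7, 7, 8, 8, 8, 8, 8, 8, 8, 8, 10]
step 2: w=[0.0011, 0.0011, 0.0011, 0.0011, 0.0011, 0.0752, 0.0752, 0.0752, 0.0752, 0.0752, 0.0752, 0.0752, 0.0752, 0.3929]  mean=1.4696  Neff=5.0103  idx=[5, 6, 7, 8, 9, 10, 11, 12, 12, 13, 13, 13, 13, 13]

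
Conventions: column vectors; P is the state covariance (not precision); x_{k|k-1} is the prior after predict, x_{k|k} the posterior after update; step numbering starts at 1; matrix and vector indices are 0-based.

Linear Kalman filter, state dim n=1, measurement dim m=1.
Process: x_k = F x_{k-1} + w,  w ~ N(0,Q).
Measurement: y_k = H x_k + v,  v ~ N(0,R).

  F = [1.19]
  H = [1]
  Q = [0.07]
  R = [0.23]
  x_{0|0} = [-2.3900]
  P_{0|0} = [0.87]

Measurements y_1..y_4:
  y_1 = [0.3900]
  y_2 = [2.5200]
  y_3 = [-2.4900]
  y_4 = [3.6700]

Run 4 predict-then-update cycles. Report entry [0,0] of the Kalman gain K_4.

K[0,0] = 0.5154

step 1: x^-=[-2.8441]  P^-=[1.3020]  S=[1.5320]  K=[0.8499]  nu=[3.2341]  x^+=[-0.0955]  P^+=[0.1955]
step 2: x^-=[-0.1137]  P^-=[0.3468]  S=[0.5768]  K=[0.6013]  nu=[2.6337]  x^+=[1.4698]  P^+=[0.1383]
step 3: x^-=[1.7491]  P^-=[0.2658]  S=[0.4958]  K=[0.5361]  nu=[-4.2391]  x^+=[-0.5236]  P^+=[0.1233]
step 4: x^-=[-0.6231]  P^-=[0.2446]  S=[0.4746]  K=[0.5154]  nu=[4.2931]  x^+=[1.5896]  P^+=[0.1185]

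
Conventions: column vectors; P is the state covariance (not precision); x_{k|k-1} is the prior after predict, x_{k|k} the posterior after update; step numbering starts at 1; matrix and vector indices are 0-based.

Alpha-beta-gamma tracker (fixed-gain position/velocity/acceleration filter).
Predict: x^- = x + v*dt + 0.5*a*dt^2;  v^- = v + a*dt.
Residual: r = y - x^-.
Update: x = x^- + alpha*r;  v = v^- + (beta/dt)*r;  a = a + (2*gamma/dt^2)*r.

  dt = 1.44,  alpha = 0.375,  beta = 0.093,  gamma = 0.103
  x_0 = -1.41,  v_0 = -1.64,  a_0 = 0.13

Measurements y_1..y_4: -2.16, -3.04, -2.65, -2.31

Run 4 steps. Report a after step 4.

a_post = 0.7787

step 1: x_pred=-3.6368  r=1.4768  x^+=-3.0830  v^+=-1.3574  a^+=0.2767
step 2: x_pred=-4.7508  r=1.7108  x^+=-4.1093  v^+=-0.8485  a^+=0.4467
step 3: x_pred=-4.8679  r=2.2179  x^+=-4.0362  v^+=-0.0620  a^+=0.6670
step 4: x_pred=-3.4340  r=1.1240  x^+=-3.0125  v^+=0.9711  a^+=0.7787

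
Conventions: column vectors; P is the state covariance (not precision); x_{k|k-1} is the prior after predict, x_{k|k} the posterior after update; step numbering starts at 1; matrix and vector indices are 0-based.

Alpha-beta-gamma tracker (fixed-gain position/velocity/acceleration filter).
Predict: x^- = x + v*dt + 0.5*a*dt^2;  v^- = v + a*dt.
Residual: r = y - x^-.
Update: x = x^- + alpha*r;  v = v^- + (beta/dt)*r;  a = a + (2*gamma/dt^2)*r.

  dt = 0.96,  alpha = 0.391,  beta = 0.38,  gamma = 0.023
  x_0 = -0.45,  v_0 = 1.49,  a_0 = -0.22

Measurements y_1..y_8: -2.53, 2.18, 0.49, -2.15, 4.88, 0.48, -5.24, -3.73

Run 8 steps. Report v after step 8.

step 1: x_pred=0.8790  r=-3.4090  x^+=-0.4539  v^+=-0.0706  a^+=-0.3902
step 2: x_pred=-0.7015  r=2.8815  x^+=0.4252  v^+=0.6954  a^+=-0.2463
step 3: x_pred=0.9793  r=-0.4893  x^+=0.7880  v^+=0.2653  a^+=-0.2708
step 4: x_pred=0.9179  r=-3.0679  x^+=-0.2817  v^+=-1.2090  a^+=-0.4239
step 5: x_pred=-1.6376  r=6.5176  x^+=0.9108  v^+=0.9640  a^+=-0.0986
step 6: x_pred=1.7907  r=-1.3107  x^+=1.2782  v^+=0.3505  a^+=-0.1640
step 7: x_pred=1.5392  r=-6.7792  x^+=-1.1115  v^+=-2.4903  a^+=-0.5024
step 8: x_pred=-3.7337  r=0.0037  x^+=-3.7323  v^+=-2.9711  a^+=-0.5022

v_post = -2.9711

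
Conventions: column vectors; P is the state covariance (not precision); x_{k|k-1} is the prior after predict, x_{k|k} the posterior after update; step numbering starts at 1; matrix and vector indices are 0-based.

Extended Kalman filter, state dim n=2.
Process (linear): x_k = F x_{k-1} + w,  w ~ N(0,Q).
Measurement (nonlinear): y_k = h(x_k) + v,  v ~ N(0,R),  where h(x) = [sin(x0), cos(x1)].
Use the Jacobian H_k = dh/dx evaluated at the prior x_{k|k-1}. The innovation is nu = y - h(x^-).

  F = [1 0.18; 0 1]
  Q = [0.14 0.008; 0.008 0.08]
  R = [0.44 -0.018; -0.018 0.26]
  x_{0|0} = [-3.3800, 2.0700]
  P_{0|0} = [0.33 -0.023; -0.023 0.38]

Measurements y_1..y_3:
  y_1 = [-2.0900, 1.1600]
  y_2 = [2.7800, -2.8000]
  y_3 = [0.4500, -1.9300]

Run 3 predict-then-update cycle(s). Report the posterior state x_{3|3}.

x_post = [-2.5003, 2.9319]

step 1: x^-=[-3.0074, 2.0700]  P^-=[0.4740 0.0534; 0.0534 0.4600]  H_jac=[-0.9910 0.0000; 0.0000 -0.8780]  S=[0.9055 0.0285; 0.0285 0.6146]  K=[-0.5171 -0.0523; -0.0378 -0.6554]  nu=[-1.9562, 1.6387]  x^+=[-2.0816, 1.0700]  P^+=[0.2286 0.0049; 0.0049 0.1933]
step 2: x^-=[-1.8890, 1.0700]  P^-=[0.3767 0.0477; 0.0477 0.2733]  H_jac=[-0.3128 0.0000; 0.0000 -0.8772]  S=[0.4769 -0.0049; -0.0049 0.4703]  K=[-0.2480 -0.0915; -0.0365 -0.5102]  nu=[3.7298, -3.2801]  x^+=[-2.5138, 2.6071]  P^+=[0.3436 0.0220; 0.0220 0.1505]
step 3: x^-=[-2.0446, 2.6071]  P^-=[0.4964 0.0571; 0.0571 0.2305]  H_jac=[-0.4562 0.0000; 0.0000 -0.5094]  S=[0.5433 -0.0047; -0.0047 0.3198]  K=[-0.4177 -0.0972; -0.0512 -0.3679]  nu=[1.3399, -1.0695]  x^+=[-2.5003, 2.9319]  P^+=[0.3990 0.0348; 0.0348 0.1859]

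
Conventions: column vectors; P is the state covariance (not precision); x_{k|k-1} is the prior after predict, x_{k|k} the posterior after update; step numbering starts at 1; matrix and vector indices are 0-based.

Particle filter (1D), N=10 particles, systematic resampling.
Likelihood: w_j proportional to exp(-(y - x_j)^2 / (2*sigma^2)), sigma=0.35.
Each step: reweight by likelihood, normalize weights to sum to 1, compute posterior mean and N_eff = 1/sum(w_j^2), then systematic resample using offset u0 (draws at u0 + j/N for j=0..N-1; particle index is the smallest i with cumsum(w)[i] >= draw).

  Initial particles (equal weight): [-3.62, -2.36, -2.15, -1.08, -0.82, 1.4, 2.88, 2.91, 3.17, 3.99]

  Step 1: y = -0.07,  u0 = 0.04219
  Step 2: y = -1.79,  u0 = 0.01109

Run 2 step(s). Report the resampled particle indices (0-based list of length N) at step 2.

resampled_idx = [0, 0, 0, 0, 1, 2, 4, 5, 7, 8]

step 1: w=[0.0000, 0.0000, 0.0000, 0.1336, 0.8651, 0.0013, 0.0000, 0.0000, 0.0000, 0.0000]  mean=-0.8519  Neff=1.3050  idx=[3, 4, 4, 4, 4, 4, 4, 4, 4, 4]
step 2: w=[0.3979, 0.0669, 0.0669, 0.0669, 0.0669, 0.0669, 0.0669, 0.0669, 0.0669, 0.0669]  mean=-0.9234  Neff=5.0357  idx=[0, 0, 0, 0, 1, 2, 4, 5, 7, 8]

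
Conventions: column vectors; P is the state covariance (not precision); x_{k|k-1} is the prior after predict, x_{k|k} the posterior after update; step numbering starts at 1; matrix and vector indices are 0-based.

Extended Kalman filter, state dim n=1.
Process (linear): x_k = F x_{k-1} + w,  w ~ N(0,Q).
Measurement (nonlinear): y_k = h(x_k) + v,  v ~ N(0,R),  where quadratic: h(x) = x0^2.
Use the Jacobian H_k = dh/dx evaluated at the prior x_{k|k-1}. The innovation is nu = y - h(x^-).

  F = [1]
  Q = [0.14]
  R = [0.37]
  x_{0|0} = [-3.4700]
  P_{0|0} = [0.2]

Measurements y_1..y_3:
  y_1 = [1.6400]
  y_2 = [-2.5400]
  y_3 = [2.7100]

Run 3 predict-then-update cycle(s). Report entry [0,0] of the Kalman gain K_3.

K[0,0] = -0.3183

step 1: x^-=[-3.4700]  P^-=[0.3400]  H_jac=[-6.9400]  S=[16.7456]  K=[-0.1409]  nu=[-10.4009]  x^+=[-2.0044]  P^+=[0.0075]
step 2: x^-=[-2.0044]  P^-=[0.1475]  H_jac=[-4.0089]  S=[2.7407]  K=[-0.2158]  nu=[-6.5577]  x^+=[-0.5895]  P^+=[0.0199]
step 3: x^-=[-0.5895]  P^-=[0.1599]  H_jac=[-1.1789]  S=[0.5923]  K=[-0.3183]  nu=[2.3625]  x^+=[-1.3415]  P^+=[0.0999]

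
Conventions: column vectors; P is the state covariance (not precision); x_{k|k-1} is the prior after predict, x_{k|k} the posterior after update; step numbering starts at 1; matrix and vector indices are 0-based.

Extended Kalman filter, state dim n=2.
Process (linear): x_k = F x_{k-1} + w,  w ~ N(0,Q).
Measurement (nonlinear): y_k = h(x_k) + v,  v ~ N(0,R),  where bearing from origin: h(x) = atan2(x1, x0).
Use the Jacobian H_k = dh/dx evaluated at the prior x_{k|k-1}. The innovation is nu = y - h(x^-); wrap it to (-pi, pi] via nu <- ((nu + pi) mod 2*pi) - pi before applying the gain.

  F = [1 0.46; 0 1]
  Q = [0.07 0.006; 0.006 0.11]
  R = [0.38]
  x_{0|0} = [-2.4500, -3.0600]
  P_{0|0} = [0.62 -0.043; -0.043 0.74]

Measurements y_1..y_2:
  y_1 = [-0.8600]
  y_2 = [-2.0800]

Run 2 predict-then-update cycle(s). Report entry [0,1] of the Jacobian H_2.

H_jac[0,1] = -0.1333

step 1: x^-=[-3.8576, -3.0600]  P^-=[0.8070 0.3034; 0.3034 0.8500]  H_jac=[0.1262 -0.1591]  S=[0.4022]  K=[0.1332; -0.2411]  nu=[1.6110]  x^+=[-3.6430, -3.4483]  P^+=[0.7999 0.3163; 0.3163 0.8266]
step 2: x^-=[-5.2292, -3.4483]  P^-=[1.3358 0.7026; 0.7026 0.9366]  H_jac=[0.0879 -0.1333]  S=[0.3905]  K=[0.0609; -0.1615]  nu=[0.4786]  x^+=[-5.2001, -3.5257]  P^+=[1.3344 0.7064; 0.7064 0.9264]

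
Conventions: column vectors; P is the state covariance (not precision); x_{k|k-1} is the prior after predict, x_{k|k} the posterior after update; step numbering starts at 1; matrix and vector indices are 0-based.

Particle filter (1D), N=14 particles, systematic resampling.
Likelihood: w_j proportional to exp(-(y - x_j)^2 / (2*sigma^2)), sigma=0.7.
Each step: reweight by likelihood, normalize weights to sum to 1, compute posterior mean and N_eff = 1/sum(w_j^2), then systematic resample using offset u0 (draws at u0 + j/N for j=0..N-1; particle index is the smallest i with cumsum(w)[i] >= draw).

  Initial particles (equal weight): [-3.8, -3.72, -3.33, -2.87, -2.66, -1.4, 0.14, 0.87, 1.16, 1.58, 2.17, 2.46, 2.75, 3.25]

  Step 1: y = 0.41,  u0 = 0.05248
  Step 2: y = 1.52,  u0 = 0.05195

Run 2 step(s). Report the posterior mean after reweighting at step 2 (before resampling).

step 1: w=[0.0000, 0.0000, 0.0000, 0.0000, 0.0000, 0.0134, 0.3516, 0.3052, 0.2133, 0.0937, 0.0161, 0.0052, 0.0014, 0.0001]  mean=0.7433  Neff=3.6830  idx=[6, 6, 6, 6, 6, 7, 7, 7, 7, 8, 8, 8, 9, 10]
step 2: w=[0.0189, 0.0189, 0.0189, 0.0189, 0.0189, 0.0856, 0.0856, 0.0856, 0.0856, 0.1154, 0.1154, 0.1154, 0.1313, 0.0856]  mean=1.1060  Neff=10.4563  idx=[2, 5, 6, 7, 7, 8, 9, 9, 10, 11, 11, 12, 12, 13]

post_mean = 1.1060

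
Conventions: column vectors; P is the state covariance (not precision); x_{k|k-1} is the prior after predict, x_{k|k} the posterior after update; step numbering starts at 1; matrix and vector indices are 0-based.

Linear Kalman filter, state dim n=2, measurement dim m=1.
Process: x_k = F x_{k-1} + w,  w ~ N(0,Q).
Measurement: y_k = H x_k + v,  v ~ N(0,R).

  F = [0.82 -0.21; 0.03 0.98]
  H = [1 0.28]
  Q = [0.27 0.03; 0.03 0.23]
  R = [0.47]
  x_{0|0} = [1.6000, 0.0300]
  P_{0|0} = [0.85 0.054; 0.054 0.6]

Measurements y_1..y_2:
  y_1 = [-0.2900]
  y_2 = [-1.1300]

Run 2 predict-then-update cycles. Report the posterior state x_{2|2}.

x_post = [-0.4245, -0.1842]

step 1: x^-=[1.3057, 0.0774]  P^-=[0.8494 -0.0295; -0.0295 0.8102]  S=[1.3664]  K=[0.6156; 0.1444]  nu=[-1.6174]  x^+=[0.3101, -0.1562]  P^+=[0.3316 -0.1510; -0.1510 0.7817]
step 2: x^-=[0.2870, -0.1438]  P^-=[0.5794 -0.2431; -0.2431 0.9721]  S=[0.9895]  K=[0.5168; 0.0294]  nu=[-1.3768]  x^+=[-0.4245, -0.1842]  P^+=[0.3152 -0.2581; -0.2581 0.9713]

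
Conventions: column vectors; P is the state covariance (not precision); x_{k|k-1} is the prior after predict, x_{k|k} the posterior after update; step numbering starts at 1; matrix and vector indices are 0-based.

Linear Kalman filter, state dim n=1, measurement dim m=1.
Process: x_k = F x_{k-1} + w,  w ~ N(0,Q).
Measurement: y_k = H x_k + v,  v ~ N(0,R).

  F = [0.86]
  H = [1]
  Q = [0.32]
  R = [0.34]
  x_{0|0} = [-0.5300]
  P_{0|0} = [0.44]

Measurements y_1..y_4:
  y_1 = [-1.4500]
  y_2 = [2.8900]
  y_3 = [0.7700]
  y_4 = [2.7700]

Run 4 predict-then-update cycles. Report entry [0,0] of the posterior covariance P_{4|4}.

P_post[0,0] = 0.1965

step 1: x^-=[-0.4558]  P^-=[0.6454]  S=[0.9854]  K=[0.6550]  nu=[-0.9942]  x^+=[-1.1070]  P^+=[0.2227]
step 2: x^-=[-0.9520]  P^-=[0.4847]  S=[0.8247]  K=[0.5877]  nu=[3.8420]  x^+=[1.3061]  P^+=[0.1998]
step 3: x^-=[1.1232]  P^-=[0.4678]  S=[0.8078]  K=[0.5791]  nu=[-0.3532]  x^+=[0.9187]  P^+=[0.1969]
step 4: x^-=[0.7901]  P^-=[0.4656]  S=[0.8056]  K=[0.5780]  nu=[1.9799]  x^+=[1.9344]  P^+=[0.1965]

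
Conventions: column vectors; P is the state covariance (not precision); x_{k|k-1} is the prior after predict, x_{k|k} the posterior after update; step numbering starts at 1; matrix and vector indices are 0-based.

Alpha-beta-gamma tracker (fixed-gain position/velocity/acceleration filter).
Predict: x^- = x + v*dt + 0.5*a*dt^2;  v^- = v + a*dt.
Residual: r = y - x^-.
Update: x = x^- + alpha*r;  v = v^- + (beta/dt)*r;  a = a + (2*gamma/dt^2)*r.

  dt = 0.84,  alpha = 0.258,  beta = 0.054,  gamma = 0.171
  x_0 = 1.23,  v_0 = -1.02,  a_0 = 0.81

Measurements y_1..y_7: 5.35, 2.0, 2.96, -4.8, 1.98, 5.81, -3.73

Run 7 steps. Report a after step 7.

step 1: x_pred=0.6590  r=4.6910  x^+=1.8693  v^+=-0.0380  a^+=3.0837
step 2: x_pred=2.9252  r=-0.9252  x^+=2.6865  v^+=2.4928  a^+=2.6353
step 3: x_pred=5.7102  r=-2.7502  x^+=5.0007  v^+=4.5296  a^+=1.3022
step 4: x_pred=9.2650  r=-14.0650  x^+=5.6362  v^+=4.7193  a^+=-5.5150
step 5: x_pred=7.6548  r=-5.6748  x^+=6.1907  v^+=-0.2780  a^+=-8.2655
step 6: x_pred=3.0411  r=2.7689  x^+=3.7555  v^+=-7.0430  a^+=-6.9234
step 7: x_pred=-4.6033  r=0.8733  x^+=-4.3780  v^+=-12.8026  a^+=-6.5001

a_post = -6.5001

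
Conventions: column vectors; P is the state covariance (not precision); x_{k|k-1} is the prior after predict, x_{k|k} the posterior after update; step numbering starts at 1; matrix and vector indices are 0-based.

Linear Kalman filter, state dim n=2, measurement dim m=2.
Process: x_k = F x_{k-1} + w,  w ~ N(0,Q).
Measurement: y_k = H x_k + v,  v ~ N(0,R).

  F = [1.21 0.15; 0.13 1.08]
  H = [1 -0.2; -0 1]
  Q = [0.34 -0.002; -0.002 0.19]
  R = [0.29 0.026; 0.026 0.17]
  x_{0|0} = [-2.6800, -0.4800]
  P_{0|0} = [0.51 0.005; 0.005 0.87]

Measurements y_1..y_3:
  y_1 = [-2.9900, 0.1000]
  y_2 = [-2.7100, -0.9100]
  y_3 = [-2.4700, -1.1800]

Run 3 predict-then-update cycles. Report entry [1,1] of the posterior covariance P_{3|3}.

step 1: x^-=[-3.3148, -0.8668]  P^-=[1.1081 0.2258; 0.2258 1.2148]  S=[1.3564 0.0088; 0.0088 1.3848]  K=[0.7826 0.1581; -0.0184 0.8774]  nu=[0.1514, 0.9668]  x^+=[-3.0435, -0.0214]  P^+=[0.2405 0.0472; 0.0472 0.1487]
step 2: x^-=[-3.6858, -0.4187]  P^-=[0.7126 0.1225; 0.1225 0.3807]  S=[0.9688 0.0724; 0.0724 0.5507]  K=[0.7005 0.1304; -0.0038 0.6918]  nu=[0.8921, -0.4913]  x^+=[-3.1250, -0.7620]  P^+=[0.2146 0.0404; 0.0404 0.1175]
step 3: x^-=[-3.8955, -1.2292]  P^-=[0.6715 0.1044; 0.1044 0.3420]  S=[0.9335 0.0620; 0.0620 0.5120]  K=[0.6890 0.1204; -0.0059 0.6687]  nu=[1.1797, 0.0492]  x^+=[-3.0768, -1.2032]  P^+=[0.2106 0.0384; 0.0384 0.1135]

P_post[1,1] = 0.1135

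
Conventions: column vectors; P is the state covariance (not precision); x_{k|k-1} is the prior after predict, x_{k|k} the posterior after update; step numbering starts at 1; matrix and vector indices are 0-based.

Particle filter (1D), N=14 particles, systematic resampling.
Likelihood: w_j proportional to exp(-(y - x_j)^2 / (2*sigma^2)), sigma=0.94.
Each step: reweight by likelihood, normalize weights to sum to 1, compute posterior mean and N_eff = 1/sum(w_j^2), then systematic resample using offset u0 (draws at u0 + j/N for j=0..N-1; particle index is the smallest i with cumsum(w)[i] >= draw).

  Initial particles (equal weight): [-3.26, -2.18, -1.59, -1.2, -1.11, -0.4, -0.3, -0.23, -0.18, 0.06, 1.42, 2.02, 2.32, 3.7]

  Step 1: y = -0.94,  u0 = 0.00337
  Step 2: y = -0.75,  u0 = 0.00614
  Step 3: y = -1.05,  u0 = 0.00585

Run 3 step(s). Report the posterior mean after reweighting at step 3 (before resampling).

step 1: w=[0.0069, 0.0604, 0.1135, 0.1388, 0.1419, 0.1223, 0.1144, 0.1084, 0.1040, 0.0819, 0.0062, 0.0010, 0.0004, 0.0000]  mean=-0.7690  Neff=8.8235  idx=[0, 2, 2, 3, 3, 4, 4, 5, 5, 6, 7, 7, 8, 9]
step 2: w=[0.0026, 0.0609, 0.0609, 0.0810, 0.0810, 0.0844, 0.0844, 0.0848, 0.0848, 0.0810, 0.0780, 0.0780, 0.0756, 0.0627]  mean=-0.7218  Neff=12.8970  idx=[1, 2, 3, 4, 5, 5, 6, 7, 8, 9, 10, 11, 12, 12]
step 3: w=[0.0729, 0.0729, 0.0848, 0.0848, 0.0858, 0.0858, 0.0858, 0.0677, 0.0677, 0.0625, 0.0587, 0.0587, 0.0560, 0.0560]  mean=-0.8410  Neff=13.6397  idx=[0, 1, 2, 2, 3, 4, 5, 6, 7, 8, 9, 10, 11, 12]

post_mean = -0.8410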